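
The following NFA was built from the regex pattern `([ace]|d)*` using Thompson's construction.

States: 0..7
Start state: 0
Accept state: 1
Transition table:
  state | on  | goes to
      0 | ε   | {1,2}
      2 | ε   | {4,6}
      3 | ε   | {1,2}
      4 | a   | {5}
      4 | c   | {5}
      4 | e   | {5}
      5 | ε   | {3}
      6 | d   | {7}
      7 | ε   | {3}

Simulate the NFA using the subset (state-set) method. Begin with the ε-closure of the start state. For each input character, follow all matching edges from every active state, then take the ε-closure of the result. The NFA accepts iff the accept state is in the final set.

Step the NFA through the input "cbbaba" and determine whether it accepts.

Answer: REJECT

Trace:
start: ε-closure({0}) = {0,1,2,4,6}
'c' @ 1: {1,2,3,4,5,6}  ✓accept
'b' @ 2: {}  — no active states
rest 'baba' ignored (set empty)
after full input: {}  (accept=1 not in)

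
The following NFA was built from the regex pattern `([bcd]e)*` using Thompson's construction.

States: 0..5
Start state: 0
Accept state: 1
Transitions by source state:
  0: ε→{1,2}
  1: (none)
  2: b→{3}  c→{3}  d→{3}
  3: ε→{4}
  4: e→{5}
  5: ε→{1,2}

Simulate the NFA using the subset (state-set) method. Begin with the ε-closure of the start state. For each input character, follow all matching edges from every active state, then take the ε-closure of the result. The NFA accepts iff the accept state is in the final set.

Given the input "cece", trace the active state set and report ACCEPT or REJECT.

Answer: ACCEPT

Derivation:
start: ε-closure({0}) = {0,1,2}
'c' @ 1: {3,4}
'e' @ 2: {1,2,5}  ✓accept
'c' @ 3: {3,4}
'e' @ 4: {1,2,5}  ✓accept
after full input: {1,2,5}  (accept=1 in)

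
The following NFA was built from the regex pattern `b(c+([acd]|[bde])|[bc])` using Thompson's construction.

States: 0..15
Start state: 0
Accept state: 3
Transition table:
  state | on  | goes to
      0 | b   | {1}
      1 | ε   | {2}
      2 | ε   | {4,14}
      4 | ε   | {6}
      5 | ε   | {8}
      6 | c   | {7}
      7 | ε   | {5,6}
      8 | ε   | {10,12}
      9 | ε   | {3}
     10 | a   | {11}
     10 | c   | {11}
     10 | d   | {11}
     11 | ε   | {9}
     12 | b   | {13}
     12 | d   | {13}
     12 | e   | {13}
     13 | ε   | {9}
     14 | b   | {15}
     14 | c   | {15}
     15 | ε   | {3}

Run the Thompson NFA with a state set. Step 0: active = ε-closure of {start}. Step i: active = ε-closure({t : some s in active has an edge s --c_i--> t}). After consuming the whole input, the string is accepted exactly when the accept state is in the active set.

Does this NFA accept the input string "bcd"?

S₀ = ε-closure({0}) = {0}
'b' @ 1: {1,2,4,6,14}
'c' @ 2: {3,5,6,7,8,10,12,15}  [accepting]
'd' @ 3: {3,9,11,13}  [accepting]
final: {3,9,11,13}; accept 3 in set

Answer: ACCEPT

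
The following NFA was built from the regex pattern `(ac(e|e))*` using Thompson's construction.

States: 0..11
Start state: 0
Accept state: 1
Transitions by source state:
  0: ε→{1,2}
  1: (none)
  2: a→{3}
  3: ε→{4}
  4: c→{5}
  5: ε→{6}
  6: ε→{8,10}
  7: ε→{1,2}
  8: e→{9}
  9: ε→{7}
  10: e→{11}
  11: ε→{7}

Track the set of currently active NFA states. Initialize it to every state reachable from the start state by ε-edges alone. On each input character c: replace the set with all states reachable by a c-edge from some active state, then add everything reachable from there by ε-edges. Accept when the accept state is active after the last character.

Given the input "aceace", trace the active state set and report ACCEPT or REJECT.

Answer: ACCEPT

Trace:
initial (ε-close {0}): {0,1,2}
'a' @ 1: {3,4}
'c' @ 2: {5,6,8,10}
'e' @ 3: {1,2,7,9,11}  [accepting]
'a' @ 4: {3,4}
'c' @ 5: {5,6,8,10}
'e' @ 6: {1,2,7,9,11}  [accepting]
final: {1,2,7,9,11}; accept 1 in set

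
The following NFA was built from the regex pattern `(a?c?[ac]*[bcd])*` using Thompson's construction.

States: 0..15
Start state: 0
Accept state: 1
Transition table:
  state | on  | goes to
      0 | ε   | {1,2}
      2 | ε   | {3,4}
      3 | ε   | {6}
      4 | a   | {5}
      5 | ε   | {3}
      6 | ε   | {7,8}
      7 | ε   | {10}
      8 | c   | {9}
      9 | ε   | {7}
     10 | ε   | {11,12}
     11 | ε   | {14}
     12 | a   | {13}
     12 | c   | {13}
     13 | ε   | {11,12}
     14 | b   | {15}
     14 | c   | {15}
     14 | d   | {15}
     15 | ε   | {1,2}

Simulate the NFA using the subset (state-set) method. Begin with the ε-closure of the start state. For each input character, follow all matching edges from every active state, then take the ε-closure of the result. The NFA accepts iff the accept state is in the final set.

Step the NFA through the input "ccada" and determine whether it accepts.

start: ε-closure({0}) = {0,1,2,3,4,6,7,8,10,11,12,14}
'c' @ 1: {1,2,3,4,6,7,8,9,10,11,12,13,14,15}  [accepting]
'c' @ 2: {1,2,3,4,6,7,8,9,10,11,12,13,14,15}  [accepting]
'a' @ 3: {3,5,6,7,8,10,11,12,13,14}
'd' @ 4: {1,2,3,4,6,7,8,10,11,12,14,15}  [accepting]
'a' @ 5: {3,5,6,7,8,10,11,12,13,14}
after full input: {3,5,6,7,8,10,11,12,13,14}  (accept=1 not in)

Answer: REJECT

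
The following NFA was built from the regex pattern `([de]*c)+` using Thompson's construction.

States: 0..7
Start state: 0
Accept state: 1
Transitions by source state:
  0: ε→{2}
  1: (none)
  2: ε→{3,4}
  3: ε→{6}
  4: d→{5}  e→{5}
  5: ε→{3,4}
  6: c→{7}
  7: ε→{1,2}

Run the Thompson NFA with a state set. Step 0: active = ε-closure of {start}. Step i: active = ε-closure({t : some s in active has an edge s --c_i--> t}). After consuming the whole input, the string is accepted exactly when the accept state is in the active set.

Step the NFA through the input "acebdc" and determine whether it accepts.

start: ε-closure({0}) = {0,2,3,4,6}
'a' @ 1: {}  — no active states
rest 'cebdc' ignored (set empty)
final: {}; accept 1 not in set

Answer: REJECT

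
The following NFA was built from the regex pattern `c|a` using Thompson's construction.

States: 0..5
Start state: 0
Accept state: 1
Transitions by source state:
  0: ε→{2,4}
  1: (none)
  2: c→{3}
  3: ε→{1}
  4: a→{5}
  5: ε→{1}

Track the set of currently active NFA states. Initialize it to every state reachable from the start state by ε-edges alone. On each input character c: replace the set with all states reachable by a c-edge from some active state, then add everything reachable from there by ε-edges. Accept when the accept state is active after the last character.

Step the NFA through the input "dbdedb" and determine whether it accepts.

Answer: REJECT

Steps:
initial (ε-close {0}): {0,2,4}
'd' @ 1: {}  — no active states
rest 'bdedb' ignored (set empty)
after full input: {}  (accept=1 not in)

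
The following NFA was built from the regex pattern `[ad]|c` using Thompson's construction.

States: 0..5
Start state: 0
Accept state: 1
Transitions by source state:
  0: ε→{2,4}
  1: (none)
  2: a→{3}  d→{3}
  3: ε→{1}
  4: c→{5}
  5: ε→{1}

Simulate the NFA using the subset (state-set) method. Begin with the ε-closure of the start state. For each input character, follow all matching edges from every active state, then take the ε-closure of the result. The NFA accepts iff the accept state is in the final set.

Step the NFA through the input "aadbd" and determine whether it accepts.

initial (ε-close {0}): {0,2,4}
'a' @ 1: {1,3}  [accepting]
'a' @ 2: {}  — state set empty
rest 'dbd' ignored (set empty)
after full input: {}  (accept=1 not in)

Answer: REJECT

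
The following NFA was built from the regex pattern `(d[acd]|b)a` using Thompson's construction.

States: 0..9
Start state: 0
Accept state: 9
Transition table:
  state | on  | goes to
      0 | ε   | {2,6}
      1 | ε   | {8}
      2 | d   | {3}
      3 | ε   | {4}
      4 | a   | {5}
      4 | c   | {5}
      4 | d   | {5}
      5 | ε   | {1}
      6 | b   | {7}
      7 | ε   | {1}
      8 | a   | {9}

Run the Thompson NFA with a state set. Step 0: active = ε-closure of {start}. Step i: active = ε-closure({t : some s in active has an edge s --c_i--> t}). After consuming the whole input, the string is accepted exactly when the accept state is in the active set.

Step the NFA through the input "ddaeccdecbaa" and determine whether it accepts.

Answer: REJECT

Steps:
start: ε-closure({0}) = {0,2,6}
'd' @ 1: {3,4}
'd' @ 2: {1,5,8}
'a' @ 3: {9}  ✓accept
'e' @ 4: {}  — state set empty
rest 'ccdecbaa' ignored (set empty)
after full input: {}  (accept=9 not in)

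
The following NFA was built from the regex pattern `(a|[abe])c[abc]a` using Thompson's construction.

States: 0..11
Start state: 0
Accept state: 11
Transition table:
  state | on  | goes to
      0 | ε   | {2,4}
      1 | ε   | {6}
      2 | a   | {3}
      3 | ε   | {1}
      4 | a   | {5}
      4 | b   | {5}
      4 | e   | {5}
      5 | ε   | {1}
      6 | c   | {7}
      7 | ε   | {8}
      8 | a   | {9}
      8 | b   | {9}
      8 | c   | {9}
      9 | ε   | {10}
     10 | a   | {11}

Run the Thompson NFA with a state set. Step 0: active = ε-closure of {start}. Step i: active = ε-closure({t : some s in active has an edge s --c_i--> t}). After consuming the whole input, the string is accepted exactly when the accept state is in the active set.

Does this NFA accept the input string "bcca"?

start: ε-closure({0}) = {0,2,4}
'b' @ 1: {1,5,6}
'c' @ 2: {7,8}
'c' @ 3: {9,10}
'a' @ 4: {11}  (accept∈set)
after full input: {11}  (accept=11 in)

Answer: ACCEPT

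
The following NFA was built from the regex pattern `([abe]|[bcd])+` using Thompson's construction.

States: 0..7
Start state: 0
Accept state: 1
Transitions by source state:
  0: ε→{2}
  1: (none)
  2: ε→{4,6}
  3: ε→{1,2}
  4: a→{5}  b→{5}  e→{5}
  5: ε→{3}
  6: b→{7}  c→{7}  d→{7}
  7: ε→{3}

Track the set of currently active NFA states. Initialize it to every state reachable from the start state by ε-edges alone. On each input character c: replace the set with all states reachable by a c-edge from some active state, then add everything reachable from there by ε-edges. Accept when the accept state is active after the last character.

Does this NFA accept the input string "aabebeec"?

start: ε-closure({0}) = {0,2,4,6}
'a' @ 1: {1,2,3,4,5,6}  ✓accept
'a' @ 2: {1,2,3,4,5,6}  ✓accept
'b' @ 3: {1,2,3,4,5,6,7}  ✓accept
'e' @ 4: {1,2,3,4,5,6}  ✓accept
'b' @ 5: {1,2,3,4,5,6,7}  ✓accept
'e' @ 6: {1,2,3,4,5,6}  ✓accept
'e' @ 7: {1,2,3,4,5,6}  ✓accept
'c' @ 8: {1,2,3,4,6,7}  ✓accept
final: {1,2,3,4,6,7}; accept 1 in set

Answer: ACCEPT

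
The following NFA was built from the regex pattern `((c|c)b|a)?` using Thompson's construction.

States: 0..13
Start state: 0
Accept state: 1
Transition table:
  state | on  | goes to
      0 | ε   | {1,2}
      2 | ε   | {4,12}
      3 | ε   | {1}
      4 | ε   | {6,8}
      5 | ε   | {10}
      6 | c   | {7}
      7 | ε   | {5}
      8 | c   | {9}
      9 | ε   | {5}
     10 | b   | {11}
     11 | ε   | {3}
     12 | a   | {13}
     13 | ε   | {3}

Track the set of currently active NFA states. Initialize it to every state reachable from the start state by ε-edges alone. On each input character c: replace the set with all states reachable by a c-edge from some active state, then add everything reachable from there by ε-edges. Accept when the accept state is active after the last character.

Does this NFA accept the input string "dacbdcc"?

start: ε-closure({0}) = {0,1,2,4,6,8,12}
'd' @ 1: {}  — no active states
rest 'acbdcc' ignored (set empty)
after full input: {}  (accept=1 not in)

Answer: REJECT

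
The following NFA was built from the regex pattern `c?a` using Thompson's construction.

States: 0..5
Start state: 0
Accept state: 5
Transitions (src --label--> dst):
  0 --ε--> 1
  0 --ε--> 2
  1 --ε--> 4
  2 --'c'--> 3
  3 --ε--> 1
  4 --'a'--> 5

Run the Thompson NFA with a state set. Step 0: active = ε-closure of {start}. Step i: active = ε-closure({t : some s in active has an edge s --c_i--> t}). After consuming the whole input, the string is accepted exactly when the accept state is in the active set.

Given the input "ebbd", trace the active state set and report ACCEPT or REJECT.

initial (ε-close {0}): {0,1,2,4}
'e' @ 1: {}  — state set empty
rest 'bbd' ignored (set empty)
end set {} — state 5 not in

Answer: REJECT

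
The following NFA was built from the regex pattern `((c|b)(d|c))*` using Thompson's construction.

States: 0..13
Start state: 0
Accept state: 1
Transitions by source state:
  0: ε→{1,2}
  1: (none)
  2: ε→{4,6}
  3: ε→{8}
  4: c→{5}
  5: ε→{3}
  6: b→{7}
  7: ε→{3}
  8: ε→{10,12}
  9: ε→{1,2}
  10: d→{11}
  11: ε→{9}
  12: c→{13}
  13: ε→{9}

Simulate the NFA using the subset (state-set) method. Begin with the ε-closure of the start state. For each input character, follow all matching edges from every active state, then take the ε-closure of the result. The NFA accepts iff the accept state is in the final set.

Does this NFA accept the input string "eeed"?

Answer: REJECT

Steps:
S₀ = ε-closure({0}) = {0,1,2,4,6}
'e' @ 1: {}  — dead — no transitions
rest 'eed' ignored (set empty)
final: {}; accept 1 not in set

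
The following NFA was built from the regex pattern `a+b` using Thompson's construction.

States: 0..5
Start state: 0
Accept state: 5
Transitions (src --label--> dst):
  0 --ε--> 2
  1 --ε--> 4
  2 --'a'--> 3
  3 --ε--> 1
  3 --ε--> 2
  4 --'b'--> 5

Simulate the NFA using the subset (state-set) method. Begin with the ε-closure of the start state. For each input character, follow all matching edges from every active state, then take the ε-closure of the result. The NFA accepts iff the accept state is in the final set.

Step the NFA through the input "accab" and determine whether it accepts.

S₀ = ε-closure({0}) = {0,2}
'a' @ 1: {1,2,3,4}
'c' @ 2: {}  — no active states
rest 'cab' ignored (set empty)
end set {} — state 5 not in

Answer: REJECT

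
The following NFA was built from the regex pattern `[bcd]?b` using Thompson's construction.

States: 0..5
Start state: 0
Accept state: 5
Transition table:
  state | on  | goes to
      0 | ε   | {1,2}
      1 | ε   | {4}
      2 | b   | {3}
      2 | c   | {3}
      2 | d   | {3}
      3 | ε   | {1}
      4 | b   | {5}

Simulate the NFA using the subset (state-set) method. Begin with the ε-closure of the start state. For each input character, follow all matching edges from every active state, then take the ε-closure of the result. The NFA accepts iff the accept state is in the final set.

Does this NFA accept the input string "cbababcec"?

Answer: REJECT

Derivation:
S₀ = ε-closure({0}) = {0,1,2,4}
'c' @ 1: {1,3,4}
'b' @ 2: {5}  ✓accept
'a' @ 3: {}  — no active states
rest 'babcec' ignored (set empty)
end set {} — state 5 not in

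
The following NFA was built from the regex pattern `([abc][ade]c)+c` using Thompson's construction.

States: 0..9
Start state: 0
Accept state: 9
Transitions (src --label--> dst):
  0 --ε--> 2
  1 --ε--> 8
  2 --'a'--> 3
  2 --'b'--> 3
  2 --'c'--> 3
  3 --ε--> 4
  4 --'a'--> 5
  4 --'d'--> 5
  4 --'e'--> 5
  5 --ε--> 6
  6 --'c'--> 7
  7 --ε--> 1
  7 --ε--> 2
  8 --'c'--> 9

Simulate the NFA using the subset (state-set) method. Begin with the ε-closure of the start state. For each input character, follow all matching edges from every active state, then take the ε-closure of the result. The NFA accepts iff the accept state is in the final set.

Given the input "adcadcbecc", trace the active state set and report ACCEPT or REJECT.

initial (ε-close {0}): {0,2}
'a' @ 1: {3,4}
'd' @ 2: {5,6}
'c' @ 3: {1,2,7,8}
'a' @ 4: {3,4}
'd' @ 5: {5,6}
'c' @ 6: {1,2,7,8}
'b' @ 7: {3,4}
'e' @ 8: {5,6}
'c' @ 9: {1,2,7,8}
'c' @ 10: {3,4,9}  ✓accept
final: {3,4,9}; accept 9 in set

Answer: ACCEPT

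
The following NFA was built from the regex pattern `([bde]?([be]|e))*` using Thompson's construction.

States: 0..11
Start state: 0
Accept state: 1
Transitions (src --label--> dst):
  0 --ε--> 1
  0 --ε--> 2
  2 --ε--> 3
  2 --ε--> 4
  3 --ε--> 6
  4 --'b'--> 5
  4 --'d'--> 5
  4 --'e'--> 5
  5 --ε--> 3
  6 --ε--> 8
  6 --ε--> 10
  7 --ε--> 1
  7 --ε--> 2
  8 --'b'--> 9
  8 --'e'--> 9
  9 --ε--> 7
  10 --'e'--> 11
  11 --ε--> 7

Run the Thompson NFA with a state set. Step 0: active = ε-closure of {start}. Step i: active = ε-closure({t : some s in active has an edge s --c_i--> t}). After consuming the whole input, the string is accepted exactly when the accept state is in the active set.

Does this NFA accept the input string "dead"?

S₀ = ε-closure({0}) = {0,1,2,3,4,6,8,10}
'd' @ 1: {3,5,6,8,10}
'e' @ 2: {1,2,3,4,6,7,8,9,10,11}  [accepting]
'a' @ 3: {}  — dead — no transitions
rest 'd' ignored (set empty)
final: {}; accept 1 not in set

Answer: REJECT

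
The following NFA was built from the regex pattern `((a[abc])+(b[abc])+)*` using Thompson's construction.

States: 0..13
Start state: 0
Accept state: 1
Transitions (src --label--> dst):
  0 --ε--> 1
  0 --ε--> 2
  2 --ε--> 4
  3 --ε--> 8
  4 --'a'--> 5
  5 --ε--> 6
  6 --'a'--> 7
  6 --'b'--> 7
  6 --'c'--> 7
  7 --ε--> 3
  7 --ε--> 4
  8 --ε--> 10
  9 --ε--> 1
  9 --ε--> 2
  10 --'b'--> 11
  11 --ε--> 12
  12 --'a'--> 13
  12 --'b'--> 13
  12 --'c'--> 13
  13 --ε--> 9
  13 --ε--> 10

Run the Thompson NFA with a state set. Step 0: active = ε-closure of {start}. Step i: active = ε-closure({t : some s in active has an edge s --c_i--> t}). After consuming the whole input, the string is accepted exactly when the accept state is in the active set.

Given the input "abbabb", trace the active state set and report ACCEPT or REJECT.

S₀ = ε-closure({0}) = {0,1,2,4}
'a' @ 1: {5,6}
'b' @ 2: {3,4,7,8,10}
'b' @ 3: {11,12}
'a' @ 4: {1,2,4,9,10,13}  [accepting]
'b' @ 5: {11,12}
'b' @ 6: {1,2,4,9,10,13}  [accepting]
final: {1,2,4,9,10,13}; accept 1 in set

Answer: ACCEPT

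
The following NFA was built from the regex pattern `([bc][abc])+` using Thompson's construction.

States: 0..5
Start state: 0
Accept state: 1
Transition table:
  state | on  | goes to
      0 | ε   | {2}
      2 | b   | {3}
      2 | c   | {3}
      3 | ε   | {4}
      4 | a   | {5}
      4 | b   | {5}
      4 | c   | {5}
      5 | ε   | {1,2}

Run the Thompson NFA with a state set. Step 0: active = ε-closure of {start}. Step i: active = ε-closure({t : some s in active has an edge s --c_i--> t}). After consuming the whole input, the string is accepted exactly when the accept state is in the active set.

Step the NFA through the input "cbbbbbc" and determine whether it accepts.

start: ε-closure({0}) = {0,2}
'c' @ 1: {3,4}
'b' @ 2: {1,2,5}  ✓accept
'b' @ 3: {3,4}
'b' @ 4: {1,2,5}  ✓accept
'b' @ 5: {3,4}
'b' @ 6: {1,2,5}  ✓accept
'c' @ 7: {3,4}
after full input: {3,4}  (accept=1 not in)

Answer: REJECT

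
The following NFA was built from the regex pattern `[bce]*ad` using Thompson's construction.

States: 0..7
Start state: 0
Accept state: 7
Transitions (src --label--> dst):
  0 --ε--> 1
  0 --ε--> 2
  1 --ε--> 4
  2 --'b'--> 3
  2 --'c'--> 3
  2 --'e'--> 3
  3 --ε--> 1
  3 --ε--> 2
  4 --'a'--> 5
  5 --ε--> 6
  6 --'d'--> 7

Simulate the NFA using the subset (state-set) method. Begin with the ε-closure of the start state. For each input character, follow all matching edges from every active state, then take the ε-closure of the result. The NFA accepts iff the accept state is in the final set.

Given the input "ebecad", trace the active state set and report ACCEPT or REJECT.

Answer: ACCEPT

Trace:
initial (ε-close {0}): {0,1,2,4}
'e' @ 1: {1,2,3,4}
'b' @ 2: {1,2,3,4}
'e' @ 3: {1,2,3,4}
'c' @ 4: {1,2,3,4}
'a' @ 5: {5,6}
'd' @ 6: {7}  ✓accept
after full input: {7}  (accept=7 in)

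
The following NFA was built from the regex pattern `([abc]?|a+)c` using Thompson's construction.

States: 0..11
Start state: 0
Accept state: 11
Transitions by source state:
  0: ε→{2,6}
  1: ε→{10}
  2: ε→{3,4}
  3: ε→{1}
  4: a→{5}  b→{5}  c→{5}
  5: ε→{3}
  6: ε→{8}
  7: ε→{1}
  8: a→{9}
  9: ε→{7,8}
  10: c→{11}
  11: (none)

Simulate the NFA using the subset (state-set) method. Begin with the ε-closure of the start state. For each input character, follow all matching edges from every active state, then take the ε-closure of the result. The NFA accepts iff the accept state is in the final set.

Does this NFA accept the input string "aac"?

Answer: ACCEPT

Derivation:
initial (ε-close {0}): {0,1,2,3,4,6,8,10}
'a' @ 1: {1,3,5,7,8,9,10}
'a' @ 2: {1,7,8,9,10}
'c' @ 3: {11}  [accepting]
final: {11}; accept 11 in set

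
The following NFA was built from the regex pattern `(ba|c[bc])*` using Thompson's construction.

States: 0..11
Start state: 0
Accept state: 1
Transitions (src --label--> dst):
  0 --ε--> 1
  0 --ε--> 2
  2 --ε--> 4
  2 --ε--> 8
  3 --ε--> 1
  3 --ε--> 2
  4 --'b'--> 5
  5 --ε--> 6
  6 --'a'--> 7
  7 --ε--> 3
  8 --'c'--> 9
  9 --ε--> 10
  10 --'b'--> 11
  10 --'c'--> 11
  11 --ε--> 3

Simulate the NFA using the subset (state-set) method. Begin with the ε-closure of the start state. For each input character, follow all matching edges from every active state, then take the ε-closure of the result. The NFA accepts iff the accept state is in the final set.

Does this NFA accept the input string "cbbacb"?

start: ε-closure({0}) = {0,1,2,4,8}
'c' @ 1: {9,10}
'b' @ 2: {1,2,3,4,8,11}  ✓accept
'b' @ 3: {5,6}
'a' @ 4: {1,2,3,4,7,8}  ✓accept
'c' @ 5: {9,10}
'b' @ 6: {1,2,3,4,8,11}  ✓accept
end set {1,2,3,4,8,11} — state 1 in

Answer: ACCEPT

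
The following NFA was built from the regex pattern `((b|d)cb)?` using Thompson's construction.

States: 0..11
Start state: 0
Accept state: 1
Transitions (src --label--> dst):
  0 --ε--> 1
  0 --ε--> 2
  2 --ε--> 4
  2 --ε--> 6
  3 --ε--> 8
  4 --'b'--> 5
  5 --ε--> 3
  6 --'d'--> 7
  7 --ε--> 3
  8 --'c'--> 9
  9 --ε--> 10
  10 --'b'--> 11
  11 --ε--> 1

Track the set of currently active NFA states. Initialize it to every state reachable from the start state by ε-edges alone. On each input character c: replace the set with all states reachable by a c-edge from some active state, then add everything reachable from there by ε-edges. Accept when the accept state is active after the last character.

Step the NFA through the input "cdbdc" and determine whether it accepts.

start: ε-closure({0}) = {0,1,2,4,6}
'c' @ 1: {}  — state set empty
rest 'dbdc' ignored (set empty)
end set {} — state 1 not in

Answer: REJECT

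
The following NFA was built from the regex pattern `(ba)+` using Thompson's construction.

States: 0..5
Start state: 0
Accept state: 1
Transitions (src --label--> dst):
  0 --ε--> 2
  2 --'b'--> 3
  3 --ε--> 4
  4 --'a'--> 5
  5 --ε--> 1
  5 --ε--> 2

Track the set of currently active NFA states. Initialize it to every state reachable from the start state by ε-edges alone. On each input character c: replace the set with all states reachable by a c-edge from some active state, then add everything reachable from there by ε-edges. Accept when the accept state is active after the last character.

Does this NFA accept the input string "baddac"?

initial (ε-close {0}): {0,2}
'b' @ 1: {3,4}
'a' @ 2: {1,2,5}  [accepting]
'd' @ 3: {}  — dead — no transitions
rest 'dac' ignored (set empty)
after full input: {}  (accept=1 not in)

Answer: REJECT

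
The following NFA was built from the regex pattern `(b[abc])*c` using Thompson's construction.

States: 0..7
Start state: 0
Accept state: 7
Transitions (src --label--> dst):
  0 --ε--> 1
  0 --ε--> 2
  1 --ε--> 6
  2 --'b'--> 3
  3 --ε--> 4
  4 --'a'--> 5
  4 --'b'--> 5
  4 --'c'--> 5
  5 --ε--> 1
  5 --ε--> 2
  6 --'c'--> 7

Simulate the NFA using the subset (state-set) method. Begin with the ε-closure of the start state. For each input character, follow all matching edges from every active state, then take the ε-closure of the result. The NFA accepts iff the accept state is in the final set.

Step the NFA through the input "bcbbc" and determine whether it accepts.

initial (ε-close {0}): {0,1,2,6}
'b' @ 1: {3,4}
'c' @ 2: {1,2,5,6}
'b' @ 3: {3,4}
'b' @ 4: {1,2,5,6}
'c' @ 5: {7}  ✓accept
after full input: {7}  (accept=7 in)

Answer: ACCEPT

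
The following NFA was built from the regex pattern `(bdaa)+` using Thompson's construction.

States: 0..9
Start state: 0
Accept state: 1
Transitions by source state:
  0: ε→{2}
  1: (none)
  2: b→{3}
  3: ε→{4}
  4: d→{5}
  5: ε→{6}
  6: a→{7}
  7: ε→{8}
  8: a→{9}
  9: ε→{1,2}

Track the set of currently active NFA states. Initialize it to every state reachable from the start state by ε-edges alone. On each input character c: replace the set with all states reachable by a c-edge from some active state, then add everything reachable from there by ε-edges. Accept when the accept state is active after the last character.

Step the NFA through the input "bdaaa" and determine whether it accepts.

S₀ = ε-closure({0}) = {0,2}
'b' @ 1: {3,4}
'd' @ 2: {5,6}
'a' @ 3: {7,8}
'a' @ 4: {1,2,9}  (accept∈set)
'a' @ 5: {}  — dead — no transitions
after full input: {}  (accept=1 not in)

Answer: REJECT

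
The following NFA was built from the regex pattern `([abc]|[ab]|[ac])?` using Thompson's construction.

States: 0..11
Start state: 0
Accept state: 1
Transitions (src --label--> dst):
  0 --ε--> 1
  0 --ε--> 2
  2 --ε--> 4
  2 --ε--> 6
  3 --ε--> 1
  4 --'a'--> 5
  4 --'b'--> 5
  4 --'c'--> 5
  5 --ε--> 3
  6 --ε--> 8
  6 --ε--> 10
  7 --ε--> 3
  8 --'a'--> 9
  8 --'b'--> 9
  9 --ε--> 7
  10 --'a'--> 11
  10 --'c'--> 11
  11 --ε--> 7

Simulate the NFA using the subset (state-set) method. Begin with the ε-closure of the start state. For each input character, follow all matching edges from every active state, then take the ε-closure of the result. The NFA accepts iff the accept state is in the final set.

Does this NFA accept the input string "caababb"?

start: ε-closure({0}) = {0,1,2,4,6,8,10}
'c' @ 1: {1,3,5,7,11}  [accepting]
'a' @ 2: {}  — dead — no transitions
rest 'ababb' ignored (set empty)
end set {} — state 1 not in

Answer: REJECT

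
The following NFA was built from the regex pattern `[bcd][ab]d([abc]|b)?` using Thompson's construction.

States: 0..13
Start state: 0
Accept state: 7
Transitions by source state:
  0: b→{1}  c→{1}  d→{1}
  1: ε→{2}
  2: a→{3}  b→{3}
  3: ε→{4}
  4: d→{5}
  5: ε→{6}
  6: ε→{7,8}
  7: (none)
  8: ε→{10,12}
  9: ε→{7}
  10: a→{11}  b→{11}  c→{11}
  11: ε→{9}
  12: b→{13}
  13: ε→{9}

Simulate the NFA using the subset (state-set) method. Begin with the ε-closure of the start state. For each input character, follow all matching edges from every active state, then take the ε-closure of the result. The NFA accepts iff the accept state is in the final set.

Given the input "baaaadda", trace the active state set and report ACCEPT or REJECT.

Answer: REJECT

Trace:
S₀ = ε-closure({0}) = {0}
'b' @ 1: {1,2}
'a' @ 2: {3,4}
'a' @ 3: {}  — state set empty
rest 'aadda' ignored (set empty)
end set {} — state 7 not in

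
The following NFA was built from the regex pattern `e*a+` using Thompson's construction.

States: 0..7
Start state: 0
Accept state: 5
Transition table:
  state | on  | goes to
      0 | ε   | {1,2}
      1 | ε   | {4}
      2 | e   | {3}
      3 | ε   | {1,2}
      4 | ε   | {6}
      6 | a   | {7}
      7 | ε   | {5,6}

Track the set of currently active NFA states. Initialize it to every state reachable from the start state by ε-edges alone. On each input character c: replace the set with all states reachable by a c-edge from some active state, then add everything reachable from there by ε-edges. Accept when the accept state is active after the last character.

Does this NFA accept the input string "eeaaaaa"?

start: ε-closure({0}) = {0,1,2,4,6}
'e' @ 1: {1,2,3,4,6}
'e' @ 2: {1,2,3,4,6}
'a' @ 3: {5,6,7}  (accept∈set)
'a' @ 4: {5,6,7}  (accept∈set)
'a' @ 5: {5,6,7}  (accept∈set)
'a' @ 6: {5,6,7}  (accept∈set)
'a' @ 7: {5,6,7}  (accept∈set)
after full input: {5,6,7}  (accept=5 in)

Answer: ACCEPT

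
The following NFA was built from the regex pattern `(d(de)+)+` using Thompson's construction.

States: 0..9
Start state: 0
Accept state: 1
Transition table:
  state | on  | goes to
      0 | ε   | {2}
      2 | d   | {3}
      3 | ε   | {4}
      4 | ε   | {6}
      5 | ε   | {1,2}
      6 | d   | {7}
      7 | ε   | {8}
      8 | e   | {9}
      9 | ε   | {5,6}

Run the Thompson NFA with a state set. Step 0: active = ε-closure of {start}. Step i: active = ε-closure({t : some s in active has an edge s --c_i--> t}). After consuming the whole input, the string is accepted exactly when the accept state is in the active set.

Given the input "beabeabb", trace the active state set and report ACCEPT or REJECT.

Answer: REJECT

Trace:
initial (ε-close {0}): {0,2}
'b' @ 1: {}  — no active states
rest 'eabeabb' ignored (set empty)
after full input: {}  (accept=1 not in)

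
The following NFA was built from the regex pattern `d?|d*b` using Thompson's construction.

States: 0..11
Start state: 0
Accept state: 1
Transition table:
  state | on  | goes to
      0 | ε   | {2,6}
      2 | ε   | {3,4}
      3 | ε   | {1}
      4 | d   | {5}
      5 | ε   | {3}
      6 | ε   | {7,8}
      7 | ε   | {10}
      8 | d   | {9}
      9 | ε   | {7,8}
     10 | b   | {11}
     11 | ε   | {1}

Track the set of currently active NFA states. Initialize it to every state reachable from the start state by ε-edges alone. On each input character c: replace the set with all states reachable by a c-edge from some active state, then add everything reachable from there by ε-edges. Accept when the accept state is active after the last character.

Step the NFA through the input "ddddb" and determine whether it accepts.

S₀ = ε-closure({0}) = {0,1,2,3,4,6,7,8,10}
'd' @ 1: {1,3,5,7,8,9,10}  [accepting]
'd' @ 2: {7,8,9,10}
'd' @ 3: {7,8,9,10}
'd' @ 4: {7,8,9,10}
'b' @ 5: {1,11}  [accepting]
final: {1,11}; accept 1 in set

Answer: ACCEPT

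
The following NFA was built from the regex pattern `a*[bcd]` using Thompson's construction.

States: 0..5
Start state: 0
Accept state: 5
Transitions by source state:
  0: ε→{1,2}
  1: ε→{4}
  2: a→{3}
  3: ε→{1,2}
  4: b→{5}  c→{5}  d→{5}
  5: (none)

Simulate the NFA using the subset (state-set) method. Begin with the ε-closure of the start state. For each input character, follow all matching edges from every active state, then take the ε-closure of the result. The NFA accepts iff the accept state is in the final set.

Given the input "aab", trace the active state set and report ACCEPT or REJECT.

Answer: ACCEPT

Steps:
start: ε-closure({0}) = {0,1,2,4}
'a' @ 1: {1,2,3,4}
'a' @ 2: {1,2,3,4}
'b' @ 3: {5}  ✓accept
after full input: {5}  (accept=5 in)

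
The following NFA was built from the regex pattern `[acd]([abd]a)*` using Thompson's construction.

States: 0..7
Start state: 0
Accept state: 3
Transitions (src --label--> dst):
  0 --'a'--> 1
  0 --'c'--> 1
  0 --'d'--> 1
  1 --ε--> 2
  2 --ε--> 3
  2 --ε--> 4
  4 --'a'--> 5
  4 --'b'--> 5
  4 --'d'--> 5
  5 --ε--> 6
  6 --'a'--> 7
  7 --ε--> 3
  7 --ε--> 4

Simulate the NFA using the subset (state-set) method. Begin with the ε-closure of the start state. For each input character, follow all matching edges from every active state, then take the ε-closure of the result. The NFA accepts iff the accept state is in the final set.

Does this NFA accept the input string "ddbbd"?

Answer: REJECT

Trace:
initial (ε-close {0}): {0}
'd' @ 1: {1,2,3,4}  (accept∈set)
'd' @ 2: {5,6}
'b' @ 3: {}  — dead — no transitions
rest 'bd' ignored (set empty)
final: {}; accept 3 not in set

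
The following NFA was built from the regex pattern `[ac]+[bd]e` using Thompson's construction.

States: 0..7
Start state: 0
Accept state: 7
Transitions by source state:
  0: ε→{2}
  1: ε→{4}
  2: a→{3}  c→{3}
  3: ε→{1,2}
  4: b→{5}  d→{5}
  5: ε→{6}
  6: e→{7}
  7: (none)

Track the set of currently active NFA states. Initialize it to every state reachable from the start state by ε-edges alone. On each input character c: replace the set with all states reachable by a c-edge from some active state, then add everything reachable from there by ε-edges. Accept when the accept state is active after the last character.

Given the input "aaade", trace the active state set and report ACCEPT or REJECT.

start: ε-closure({0}) = {0,2}
'a' @ 1: {1,2,3,4}
'a' @ 2: {1,2,3,4}
'a' @ 3: {1,2,3,4}
'd' @ 4: {5,6}
'e' @ 5: {7}  [accepting]
final: {7}; accept 7 in set

Answer: ACCEPT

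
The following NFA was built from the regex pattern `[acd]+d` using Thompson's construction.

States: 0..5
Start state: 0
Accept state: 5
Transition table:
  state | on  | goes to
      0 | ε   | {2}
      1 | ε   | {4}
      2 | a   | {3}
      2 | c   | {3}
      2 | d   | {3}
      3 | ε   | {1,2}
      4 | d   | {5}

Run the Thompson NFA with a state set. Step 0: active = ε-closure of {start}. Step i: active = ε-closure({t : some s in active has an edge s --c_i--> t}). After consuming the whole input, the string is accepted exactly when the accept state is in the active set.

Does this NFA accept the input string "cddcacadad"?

Answer: ACCEPT

Steps:
initial (ε-close {0}): {0,2}
'c' @ 1: {1,2,3,4}
'd' @ 2: {1,2,3,4,5}  (accept∈set)
'd' @ 3: {1,2,3,4,5}  (accept∈set)
'c' @ 4: {1,2,3,4}
'a' @ 5: {1,2,3,4}
'c' @ 6: {1,2,3,4}
'a' @ 7: {1,2,3,4}
'd' @ 8: {1,2,3,4,5}  (accept∈set)
'a' @ 9: {1,2,3,4}
'd' @ 10: {1,2,3,4,5}  (accept∈set)
end set {1,2,3,4,5} — state 5 in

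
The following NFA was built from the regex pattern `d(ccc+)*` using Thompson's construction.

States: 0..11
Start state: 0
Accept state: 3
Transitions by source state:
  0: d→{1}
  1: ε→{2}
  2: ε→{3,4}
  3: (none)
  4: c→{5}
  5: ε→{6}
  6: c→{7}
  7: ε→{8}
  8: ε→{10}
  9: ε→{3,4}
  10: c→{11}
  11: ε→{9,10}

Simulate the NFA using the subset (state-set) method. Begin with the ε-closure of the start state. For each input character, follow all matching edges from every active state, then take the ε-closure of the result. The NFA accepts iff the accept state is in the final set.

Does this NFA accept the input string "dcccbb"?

initial (ε-close {0}): {0}
'd' @ 1: {1,2,3,4}  [accepting]
'c' @ 2: {5,6}
'c' @ 3: {7,8,10}
'c' @ 4: {3,4,9,10,11}  [accepting]
'b' @ 5: {}  — state set empty
rest 'b' ignored (set empty)
end set {} — state 3 not in

Answer: REJECT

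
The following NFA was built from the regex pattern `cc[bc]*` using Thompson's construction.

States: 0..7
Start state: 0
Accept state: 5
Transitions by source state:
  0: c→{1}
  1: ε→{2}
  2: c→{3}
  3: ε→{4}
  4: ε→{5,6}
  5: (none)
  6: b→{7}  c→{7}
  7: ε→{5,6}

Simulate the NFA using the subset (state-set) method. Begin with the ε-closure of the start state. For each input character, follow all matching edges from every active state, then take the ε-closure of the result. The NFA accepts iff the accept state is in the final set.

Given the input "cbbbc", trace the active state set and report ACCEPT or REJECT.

S₀ = ε-closure({0}) = {0}
'c' @ 1: {1,2}
'b' @ 2: {}  — no active states
rest 'bbc' ignored (set empty)
end set {} — state 5 not in

Answer: REJECT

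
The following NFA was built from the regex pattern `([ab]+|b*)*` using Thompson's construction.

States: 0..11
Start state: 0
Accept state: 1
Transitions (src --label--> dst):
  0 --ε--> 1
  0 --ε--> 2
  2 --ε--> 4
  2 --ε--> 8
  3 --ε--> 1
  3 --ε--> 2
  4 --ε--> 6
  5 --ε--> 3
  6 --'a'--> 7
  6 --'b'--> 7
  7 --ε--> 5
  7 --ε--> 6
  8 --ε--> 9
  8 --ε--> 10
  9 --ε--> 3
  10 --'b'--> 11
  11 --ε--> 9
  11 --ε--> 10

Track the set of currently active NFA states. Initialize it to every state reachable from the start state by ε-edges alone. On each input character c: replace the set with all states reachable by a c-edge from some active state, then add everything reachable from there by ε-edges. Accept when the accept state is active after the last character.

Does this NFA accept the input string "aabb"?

start: ε-closure({0}) = {0,1,2,3,4,6,8,9,10}
'a' @ 1: {1,2,3,4,5,6,7,8,9,10}  [accepting]
'a' @ 2: {1,2,3,4,5,6,7,8,9,10}  [accepting]
'b' @ 3: {1,2,3,4,5,6,7,8,9,10,11}  [accepting]
'b' @ 4: {1,2,3,4,5,6,7,8,9,10,11}  [accepting]
end set {1,2,3,4,5,6,7,8,9,10,11} — state 1 in

Answer: ACCEPT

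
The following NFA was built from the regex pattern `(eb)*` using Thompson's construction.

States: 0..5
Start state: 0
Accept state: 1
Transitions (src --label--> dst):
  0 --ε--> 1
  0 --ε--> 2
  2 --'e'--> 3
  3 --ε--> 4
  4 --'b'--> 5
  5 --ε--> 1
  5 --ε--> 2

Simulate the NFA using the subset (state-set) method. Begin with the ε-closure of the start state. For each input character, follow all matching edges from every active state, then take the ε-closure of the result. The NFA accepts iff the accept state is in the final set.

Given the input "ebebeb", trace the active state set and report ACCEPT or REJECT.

Answer: ACCEPT

Trace:
initial (ε-close {0}): {0,1,2}
'e' @ 1: {3,4}
'b' @ 2: {1,2,5}  ✓accept
'e' @ 3: {3,4}
'b' @ 4: {1,2,5}  ✓accept
'e' @ 5: {3,4}
'b' @ 6: {1,2,5}  ✓accept
final: {1,2,5}; accept 1 in set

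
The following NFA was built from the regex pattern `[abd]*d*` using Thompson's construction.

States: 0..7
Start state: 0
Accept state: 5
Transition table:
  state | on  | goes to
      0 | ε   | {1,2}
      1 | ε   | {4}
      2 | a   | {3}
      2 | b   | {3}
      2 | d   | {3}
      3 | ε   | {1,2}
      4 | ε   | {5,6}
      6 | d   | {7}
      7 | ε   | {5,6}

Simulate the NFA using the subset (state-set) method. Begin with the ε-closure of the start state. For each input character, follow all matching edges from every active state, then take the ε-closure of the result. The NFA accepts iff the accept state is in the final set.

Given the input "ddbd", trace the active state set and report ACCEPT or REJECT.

initial (ε-close {0}): {0,1,2,4,5,6}
'd' @ 1: {1,2,3,4,5,6,7}  [accepting]
'd' @ 2: {1,2,3,4,5,6,7}  [accepting]
'b' @ 3: {1,2,3,4,5,6}  [accepting]
'd' @ 4: {1,2,3,4,5,6,7}  [accepting]
after full input: {1,2,3,4,5,6,7}  (accept=5 in)

Answer: ACCEPT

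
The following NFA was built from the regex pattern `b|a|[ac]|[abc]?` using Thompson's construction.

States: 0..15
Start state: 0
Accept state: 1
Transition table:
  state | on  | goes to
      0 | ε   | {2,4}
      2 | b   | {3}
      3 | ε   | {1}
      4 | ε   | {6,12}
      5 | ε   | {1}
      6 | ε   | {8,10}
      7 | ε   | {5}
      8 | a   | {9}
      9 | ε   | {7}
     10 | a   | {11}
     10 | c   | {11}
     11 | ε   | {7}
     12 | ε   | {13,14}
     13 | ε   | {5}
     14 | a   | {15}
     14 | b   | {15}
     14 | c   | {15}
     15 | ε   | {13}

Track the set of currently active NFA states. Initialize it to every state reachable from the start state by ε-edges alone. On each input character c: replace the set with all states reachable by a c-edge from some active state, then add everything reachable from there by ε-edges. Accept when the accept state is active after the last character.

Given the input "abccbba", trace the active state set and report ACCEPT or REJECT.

S₀ = ε-closure({0}) = {0,1,2,4,5,6,8,10,12,13,14}
'a' @ 1: {1,5,7,9,11,13,15}  [accepting]
'b' @ 2: {}  — state set empty
rest 'ccbba' ignored (set empty)
final: {}; accept 1 not in set

Answer: REJECT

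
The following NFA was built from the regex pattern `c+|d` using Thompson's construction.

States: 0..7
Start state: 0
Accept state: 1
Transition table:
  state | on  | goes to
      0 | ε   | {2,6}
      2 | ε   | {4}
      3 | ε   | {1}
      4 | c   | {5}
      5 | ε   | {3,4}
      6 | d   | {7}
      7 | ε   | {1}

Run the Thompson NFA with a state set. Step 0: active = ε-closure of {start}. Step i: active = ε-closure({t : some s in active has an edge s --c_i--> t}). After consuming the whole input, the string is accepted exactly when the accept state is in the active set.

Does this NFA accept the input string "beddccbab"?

initial (ε-close {0}): {0,2,4,6}
'b' @ 1: {}  — dead — no transitions
rest 'eddccbab' ignored (set empty)
end set {} — state 1 not in

Answer: REJECT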